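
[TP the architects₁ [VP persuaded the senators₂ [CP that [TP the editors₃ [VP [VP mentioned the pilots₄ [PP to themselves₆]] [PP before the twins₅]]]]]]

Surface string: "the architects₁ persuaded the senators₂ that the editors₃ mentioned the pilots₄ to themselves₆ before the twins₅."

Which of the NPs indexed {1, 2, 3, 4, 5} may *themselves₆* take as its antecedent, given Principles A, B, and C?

*themselves* is an anaphor, so Principle A applies: it must be bound in its binding domain.
Binding domain of *themselves₆*: the embedded TP, whose subject is the editors₃.
*the architects₁* c-commands the anaphor but is outside its binding domain → cannot satisfy Principle A.
*the senators₂* c-commands the anaphor but is outside its binding domain → cannot satisfy Principle A.
*the editors₃* c-commands the anaphor within its binding domain → licit binder.
*the pilots₄* c-commands the anaphor within its binding domain → licit binder.
*the twins₅* does not c-command the anaphor → cannot bind it.

{3, 4}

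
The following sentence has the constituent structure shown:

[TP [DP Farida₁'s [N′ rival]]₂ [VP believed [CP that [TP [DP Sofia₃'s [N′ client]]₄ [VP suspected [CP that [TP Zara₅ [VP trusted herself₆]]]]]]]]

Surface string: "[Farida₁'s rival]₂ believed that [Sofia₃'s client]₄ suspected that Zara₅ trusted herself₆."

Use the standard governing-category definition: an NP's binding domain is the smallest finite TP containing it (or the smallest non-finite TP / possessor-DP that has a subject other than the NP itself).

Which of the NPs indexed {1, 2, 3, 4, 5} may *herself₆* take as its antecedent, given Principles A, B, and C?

{5}

*herself* is an anaphor, so Principle A applies: it must be bound in its binding domain.
Binding domain of *herself₆*: the embedded TP, whose subject is Zara₅.
*Farida₁* does not c-command the anaphor → cannot bind it.
*[Farida₁'s rival]₂* c-commands the anaphor but is outside its binding domain → cannot satisfy Principle A.
*Sofia₃* does not c-command the anaphor → cannot bind it.
*[Sofia₃'s client]₄* c-commands the anaphor but is outside its binding domain → cannot satisfy Principle A.
*Zara₅* c-commands the anaphor within its binding domain → licit binder.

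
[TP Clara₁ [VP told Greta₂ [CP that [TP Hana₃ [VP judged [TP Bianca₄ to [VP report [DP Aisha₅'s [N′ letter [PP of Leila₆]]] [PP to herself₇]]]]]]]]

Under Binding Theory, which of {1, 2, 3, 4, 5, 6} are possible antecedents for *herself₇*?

*herself* is an anaphor, so Principle A applies: it must be bound in its binding domain.
Binding domain of *herself₇*: the embedded TP, whose subject is Bianca₄.
*Clara₁* c-commands the anaphor but is outside its binding domain → cannot satisfy Principle A.
*Greta₂* c-commands the anaphor but is outside its binding domain → cannot satisfy Principle A.
*Hana₃* c-commands the anaphor but is outside its binding domain → cannot satisfy Principle A.
*Bianca₄* c-commands the anaphor within its binding domain → licit binder.
*Aisha₅* does not c-command the anaphor → cannot bind it.
*Leila₆* does not c-command the anaphor → cannot bind it.

{4}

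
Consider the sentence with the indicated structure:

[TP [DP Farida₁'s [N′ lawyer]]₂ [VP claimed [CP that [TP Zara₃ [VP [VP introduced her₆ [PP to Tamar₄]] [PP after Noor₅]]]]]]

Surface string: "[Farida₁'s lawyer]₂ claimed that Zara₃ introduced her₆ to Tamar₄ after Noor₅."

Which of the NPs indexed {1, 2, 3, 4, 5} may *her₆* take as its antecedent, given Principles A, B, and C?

{1, 2, 5}

*her* is a pronoun, so Principle B applies: it must be free in its binding domain.
Binding domain of *her₆*: the embedded TP, whose subject is Zara₃.
*Farida₁* and the pronoun do not c-command one another → neither Principle B nor Principle C is at stake; coindexation permitted.
*[Farida₁'s lawyer]₂* c-commands the pronoun but from outside its binding domain, and is not c-commanded by it → coindexation permitted.
*Zara₃* c-commands the pronoun within its binding domain → coindexation would violate Principle B.
*Tamar₄*: the pronoun c-commands this R-expression → coindexation would violate Principle C on *Tamar₄*.
*Noor₅* and the pronoun do not c-command one another → neither Principle B nor Principle C is at stake; coindexation permitted.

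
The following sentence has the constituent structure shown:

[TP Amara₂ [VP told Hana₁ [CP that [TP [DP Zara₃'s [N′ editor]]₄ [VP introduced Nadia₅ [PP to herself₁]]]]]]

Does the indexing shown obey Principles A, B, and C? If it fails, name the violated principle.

The two coindexed NPs are *Hana₁* and *herself₁*.
*herself₁* is an anaphor. Principle A requires it to be bound within its binding domain — the embedded TP, whose subject is [Zara₃'s editor]₄.
Within that domain it is c-commanded by *[Zara₃'s editor]₄*, *Nadia₅*, none of which share its index.
*Hana₁* does c-command the anaphor, but from outside its binding domain.
The anaphor is unbound in its domain → Principle A violation.

Principle A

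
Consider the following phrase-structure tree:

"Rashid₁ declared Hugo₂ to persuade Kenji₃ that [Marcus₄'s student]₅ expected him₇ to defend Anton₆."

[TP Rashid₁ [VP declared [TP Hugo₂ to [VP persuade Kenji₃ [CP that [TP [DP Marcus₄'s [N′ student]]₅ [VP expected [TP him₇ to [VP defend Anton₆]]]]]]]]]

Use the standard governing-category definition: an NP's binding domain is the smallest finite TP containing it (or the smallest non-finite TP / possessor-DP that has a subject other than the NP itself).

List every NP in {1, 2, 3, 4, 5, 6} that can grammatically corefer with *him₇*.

{1, 2, 3, 4}

*him* is a pronoun, so Principle B applies: it must be free in its binding domain.
Binding domain of *him₇*: the embedded TP, whose subject is [Marcus₄'s student]₅.
*Rashid₁* c-commands the pronoun but from outside its binding domain, and is not c-commanded by it → coindexation permitted.
*Hugo₂* c-commands the pronoun but from outside its binding domain, and is not c-commanded by it → coindexation permitted.
*Kenji₃* c-commands the pronoun but from outside its binding domain, and is not c-commanded by it → coindexation permitted.
*Marcus₄* and the pronoun do not c-command one another → neither Principle B nor Principle C is at stake; coindexation permitted.
*[Marcus₄'s student]₅* c-commands the pronoun within its binding domain → coindexation would violate Principle B.
*Anton₆*: the pronoun c-commands this R-expression → coindexation would violate Principle C on *Anton₆*.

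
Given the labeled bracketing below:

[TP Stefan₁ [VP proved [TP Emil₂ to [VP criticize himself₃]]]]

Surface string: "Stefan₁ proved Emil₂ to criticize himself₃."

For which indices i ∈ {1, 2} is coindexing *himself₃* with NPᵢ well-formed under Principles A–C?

{2}

*himself* is an anaphor, so Principle A applies: it must be bound in its binding domain.
Binding domain of *himself₃*: the embedded TP, whose subject is Emil₂.
*Stefan₁* c-commands the anaphor but is outside its binding domain → cannot satisfy Principle A.
*Emil₂* c-commands the anaphor within its binding domain → licit binder.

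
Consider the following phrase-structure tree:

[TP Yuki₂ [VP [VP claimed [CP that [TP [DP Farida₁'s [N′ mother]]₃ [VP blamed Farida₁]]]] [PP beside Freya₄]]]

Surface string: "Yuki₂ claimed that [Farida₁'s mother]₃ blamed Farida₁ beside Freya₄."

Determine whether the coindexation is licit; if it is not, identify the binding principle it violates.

The two coindexed NPs are *Farida₁* and *Farida₁*.
*Farida₁* is an R-expression; no coindexed NP c-commands it, so Principle C holds.
*Farida₁* is an R-expression; *Farida₁* does not c-command it, and no other NP shares its index, so Principle C is satisfied.
All principles are respected.

grammatical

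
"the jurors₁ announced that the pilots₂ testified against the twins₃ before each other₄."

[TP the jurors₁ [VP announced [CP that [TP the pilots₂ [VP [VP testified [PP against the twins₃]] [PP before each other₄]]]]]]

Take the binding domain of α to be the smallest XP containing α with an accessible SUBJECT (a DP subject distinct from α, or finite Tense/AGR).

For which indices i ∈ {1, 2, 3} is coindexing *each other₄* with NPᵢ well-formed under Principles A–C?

*each other* is an anaphor, so Principle A applies: it must be bound in its binding domain.
Binding domain of *each other₄*: the embedded TP, whose subject is the pilots₂.
*the jurors₁* c-commands the anaphor but is outside its binding domain → cannot satisfy Principle A.
*the pilots₂* c-commands the anaphor within its binding domain → licit binder.
*the twins₃* does not c-command the anaphor → cannot bind it.

{2}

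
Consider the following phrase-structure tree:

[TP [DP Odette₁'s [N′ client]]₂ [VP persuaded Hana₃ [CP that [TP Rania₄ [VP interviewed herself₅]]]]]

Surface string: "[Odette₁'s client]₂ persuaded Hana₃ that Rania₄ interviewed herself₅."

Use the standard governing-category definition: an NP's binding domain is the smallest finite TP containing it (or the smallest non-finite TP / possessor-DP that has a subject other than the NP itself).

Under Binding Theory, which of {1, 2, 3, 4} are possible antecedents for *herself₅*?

{4}

*herself* is an anaphor, so Principle A applies: it must be bound in its binding domain.
Binding domain of *herself₅*: the embedded TP, whose subject is Rania₄.
*Odette₁* does not c-command the anaphor → cannot bind it.
*[Odette₁'s client]₂* c-commands the anaphor but is outside its binding domain → cannot satisfy Principle A.
*Hana₃* c-commands the anaphor but is outside its binding domain → cannot satisfy Principle A.
*Rania₄* c-commands the anaphor within its binding domain → licit binder.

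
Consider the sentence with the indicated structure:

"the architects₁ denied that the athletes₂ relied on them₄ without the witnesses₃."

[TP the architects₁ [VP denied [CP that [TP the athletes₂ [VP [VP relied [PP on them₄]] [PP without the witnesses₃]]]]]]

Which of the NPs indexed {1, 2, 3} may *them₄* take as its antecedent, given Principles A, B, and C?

*them* is a pronoun, so Principle B applies: it must be free in its binding domain.
Binding domain of *them₄*: the embedded TP, whose subject is the athletes₂.
*the architects₁* c-commands the pronoun but from outside its binding domain, and is not c-commanded by it → coindexation permitted.
*the athletes₂* c-commands the pronoun within its binding domain → coindexation would violate Principle B.
*the witnesses₃* and the pronoun do not c-command one another → neither Principle B nor Principle C is at stake; coindexation permitted.

{1, 3}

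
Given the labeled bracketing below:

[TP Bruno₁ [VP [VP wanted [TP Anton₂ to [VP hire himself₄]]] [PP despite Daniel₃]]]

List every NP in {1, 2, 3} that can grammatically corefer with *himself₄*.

*himself* is an anaphor, so Principle A applies: it must be bound in its binding domain.
Binding domain of *himself₄*: the embedded TP, whose subject is Anton₂.
*Bruno₁* c-commands the anaphor but is outside its binding domain → cannot satisfy Principle A.
*Anton₂* c-commands the anaphor within its binding domain → licit binder.
*Daniel₃* does not c-command the anaphor → cannot bind it.

{2}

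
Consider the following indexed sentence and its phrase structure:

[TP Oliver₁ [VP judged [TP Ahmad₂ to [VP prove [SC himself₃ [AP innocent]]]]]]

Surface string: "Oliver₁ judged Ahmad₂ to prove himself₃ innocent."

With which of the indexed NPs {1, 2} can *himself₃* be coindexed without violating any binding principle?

{2}

*himself* is an anaphor, so Principle A applies: it must be bound in its binding domain.
Binding domain of *himself₃*: the embedded TP, whose subject is Ahmad₂.
*Oliver₁* c-commands the anaphor but is outside its binding domain → cannot satisfy Principle A.
*Ahmad₂* c-commands the anaphor within its binding domain → licit binder.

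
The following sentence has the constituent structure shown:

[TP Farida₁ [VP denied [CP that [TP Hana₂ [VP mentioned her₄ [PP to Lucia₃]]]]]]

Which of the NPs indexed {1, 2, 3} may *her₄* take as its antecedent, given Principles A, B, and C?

*her* is a pronoun, so Principle B applies: it must be free in its binding domain.
Binding domain of *her₄*: the embedded TP, whose subject is Hana₂.
*Farida₁* c-commands the pronoun but from outside its binding domain, and is not c-commanded by it → coindexation permitted.
*Hana₂* c-commands the pronoun within its binding domain → coindexation would violate Principle B.
*Lucia₃*: the pronoun c-commands this R-expression → coindexation would violate Principle C on *Lucia₃*.

{1}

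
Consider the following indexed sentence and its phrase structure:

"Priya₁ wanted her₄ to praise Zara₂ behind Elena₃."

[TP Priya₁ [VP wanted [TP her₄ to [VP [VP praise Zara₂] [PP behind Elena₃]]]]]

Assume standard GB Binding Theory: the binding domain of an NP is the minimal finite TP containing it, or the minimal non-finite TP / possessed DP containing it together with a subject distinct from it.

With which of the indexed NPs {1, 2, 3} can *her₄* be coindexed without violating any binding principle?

*her* is a pronoun, so Principle B applies: it must be free in its binding domain.
Binding domain of *her₄*: the matrix TP, whose subject is Priya₁.
*Priya₁* c-commands the pronoun within its binding domain → coindexation would violate Principle B.
*Zara₂*: the pronoun c-commands this R-expression → coindexation would violate Principle C on *Zara₂*.
*Elena₃*: the pronoun c-commands this R-expression → coindexation would violate Principle C on *Elena₃*.

none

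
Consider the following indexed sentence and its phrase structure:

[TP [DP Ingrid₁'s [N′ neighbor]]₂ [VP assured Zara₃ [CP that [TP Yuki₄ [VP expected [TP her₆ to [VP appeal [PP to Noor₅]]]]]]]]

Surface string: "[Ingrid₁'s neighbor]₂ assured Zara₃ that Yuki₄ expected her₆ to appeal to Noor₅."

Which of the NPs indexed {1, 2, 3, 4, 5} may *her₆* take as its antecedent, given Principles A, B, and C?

*her* is a pronoun, so Principle B applies: it must be free in its binding domain.
Binding domain of *her₆*: the embedded TP, whose subject is Yuki₄.
*Ingrid₁* and the pronoun do not c-command one another → neither Principle B nor Principle C is at stake; coindexation permitted.
*[Ingrid₁'s neighbor]₂* c-commands the pronoun but from outside its binding domain, and is not c-commanded by it → coindexation permitted.
*Zara₃* c-commands the pronoun but from outside its binding domain, and is not c-commanded by it → coindexation permitted.
*Yuki₄* c-commands the pronoun within its binding domain → coindexation would violate Principle B.
*Noor₅*: the pronoun c-commands this R-expression → coindexation would violate Principle C on *Noor₅*.

{1, 2, 3}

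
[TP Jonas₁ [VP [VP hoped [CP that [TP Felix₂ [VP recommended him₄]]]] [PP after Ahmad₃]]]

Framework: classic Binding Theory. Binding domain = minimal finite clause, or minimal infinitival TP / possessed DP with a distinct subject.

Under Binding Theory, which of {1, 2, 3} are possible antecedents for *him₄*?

*him* is a pronoun, so Principle B applies: it must be free in its binding domain.
Binding domain of *him₄*: the embedded TP, whose subject is Felix₂.
*Jonas₁* c-commands the pronoun but from outside its binding domain, and is not c-commanded by it → coindexation permitted.
*Felix₂* c-commands the pronoun within its binding domain → coindexation would violate Principle B.
*Ahmad₃* and the pronoun do not c-command one another → neither Principle B nor Principle C is at stake; coindexation permitted.

{1, 3}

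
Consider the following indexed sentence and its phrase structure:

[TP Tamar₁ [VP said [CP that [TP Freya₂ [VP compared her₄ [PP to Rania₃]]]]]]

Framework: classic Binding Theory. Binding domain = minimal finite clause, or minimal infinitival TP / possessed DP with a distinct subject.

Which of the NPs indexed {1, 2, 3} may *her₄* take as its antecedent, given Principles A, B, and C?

{1}

*her* is a pronoun, so Principle B applies: it must be free in its binding domain.
Binding domain of *her₄*: the embedded TP, whose subject is Freya₂.
*Tamar₁* c-commands the pronoun but from outside its binding domain, and is not c-commanded by it → coindexation permitted.
*Freya₂* c-commands the pronoun within its binding domain → coindexation would violate Principle B.
*Rania₃*: the pronoun c-commands this R-expression → coindexation would violate Principle C on *Rania₃*.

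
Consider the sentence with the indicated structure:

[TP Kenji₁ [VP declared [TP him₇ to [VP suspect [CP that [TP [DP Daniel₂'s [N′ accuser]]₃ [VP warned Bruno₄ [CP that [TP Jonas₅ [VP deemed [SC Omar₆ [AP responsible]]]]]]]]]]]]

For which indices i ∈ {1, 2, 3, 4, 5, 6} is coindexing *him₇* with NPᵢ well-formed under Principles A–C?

*him* is a pronoun, so Principle B applies: it must be free in its binding domain.
Binding domain of *him₇*: the matrix TP, whose subject is Kenji₁.
*Kenji₁* c-commands the pronoun within its binding domain → coindexation would violate Principle B.
*Daniel₂*: the pronoun c-commands this R-expression → coindexation would violate Principle C on *Daniel₂*.
*[Daniel₂'s accuser]₃*: the pronoun c-commands this R-expression → coindexation would violate Principle C on *[Daniel₂'s accuser]₃*.
*Bruno₄*: the pronoun c-commands this R-expression → coindexation would violate Principle C on *Bruno₄*.
*Jonas₅*: the pronoun c-commands this R-expression → coindexation would violate Principle C on *Jonas₅*.
*Omar₆*: the pronoun c-commands this R-expression → coindexation would violate Principle C on *Omar₆*.

none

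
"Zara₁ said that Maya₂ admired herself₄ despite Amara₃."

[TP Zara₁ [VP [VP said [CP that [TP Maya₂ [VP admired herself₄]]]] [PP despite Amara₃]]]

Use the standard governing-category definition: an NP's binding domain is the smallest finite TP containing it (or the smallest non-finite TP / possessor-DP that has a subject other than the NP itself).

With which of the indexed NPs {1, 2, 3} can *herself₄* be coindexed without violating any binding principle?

*herself* is an anaphor, so Principle A applies: it must be bound in its binding domain.
Binding domain of *herself₄*: the embedded TP, whose subject is Maya₂.
*Zara₁* c-commands the anaphor but is outside its binding domain → cannot satisfy Principle A.
*Maya₂* c-commands the anaphor within its binding domain → licit binder.
*Amara₃* does not c-command the anaphor → cannot bind it.

{2}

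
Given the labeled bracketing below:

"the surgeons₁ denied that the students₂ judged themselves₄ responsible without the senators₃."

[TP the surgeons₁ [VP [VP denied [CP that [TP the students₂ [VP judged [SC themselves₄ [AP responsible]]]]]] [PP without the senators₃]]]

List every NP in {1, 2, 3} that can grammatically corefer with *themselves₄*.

{2}

*themselves* is an anaphor, so Principle A applies: it must be bound in its binding domain.
Binding domain of *themselves₄*: the embedded TP, whose subject is the students₂.
*the surgeons₁* c-commands the anaphor but is outside its binding domain → cannot satisfy Principle A.
*the students₂* c-commands the anaphor within its binding domain → licit binder.
*the senators₃* does not c-command the anaphor → cannot bind it.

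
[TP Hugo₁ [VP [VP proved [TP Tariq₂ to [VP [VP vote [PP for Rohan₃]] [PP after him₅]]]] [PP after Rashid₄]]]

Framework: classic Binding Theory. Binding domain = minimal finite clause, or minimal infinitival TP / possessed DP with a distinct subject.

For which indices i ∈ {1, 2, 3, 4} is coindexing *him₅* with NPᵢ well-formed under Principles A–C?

{1, 3, 4}

*him* is a pronoun, so Principle B applies: it must be free in its binding domain.
Binding domain of *him₅*: the embedded TP, whose subject is Tariq₂.
*Hugo₁* c-commands the pronoun but from outside its binding domain, and is not c-commanded by it → coindexation permitted.
*Tariq₂* c-commands the pronoun within its binding domain → coindexation would violate Principle B.
*Rohan₃* and the pronoun do not c-command one another → neither Principle B nor Principle C is at stake; coindexation permitted.
*Rashid₄* and the pronoun do not c-command one another → neither Principle B nor Principle C is at stake; coindexation permitted.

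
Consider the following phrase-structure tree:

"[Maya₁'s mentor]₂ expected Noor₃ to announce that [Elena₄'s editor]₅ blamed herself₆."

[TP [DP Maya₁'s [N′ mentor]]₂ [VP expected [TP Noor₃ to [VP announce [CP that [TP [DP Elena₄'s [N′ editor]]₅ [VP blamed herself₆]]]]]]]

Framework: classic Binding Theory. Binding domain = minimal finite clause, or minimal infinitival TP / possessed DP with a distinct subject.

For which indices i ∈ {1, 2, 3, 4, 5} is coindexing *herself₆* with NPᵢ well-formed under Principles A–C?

*herself* is an anaphor, so Principle A applies: it must be bound in its binding domain.
Binding domain of *herself₆*: the embedded TP, whose subject is [Elena₄'s editor]₅.
*Maya₁* does not c-command the anaphor → cannot bind it.
*[Maya₁'s mentor]₂* c-commands the anaphor but is outside its binding domain → cannot satisfy Principle A.
*Noor₃* c-commands the anaphor but is outside its binding domain → cannot satisfy Principle A.
*Elena₄* does not c-command the anaphor → cannot bind it.
*[Elena₄'s editor]₅* c-commands the anaphor within its binding domain → licit binder.

{5}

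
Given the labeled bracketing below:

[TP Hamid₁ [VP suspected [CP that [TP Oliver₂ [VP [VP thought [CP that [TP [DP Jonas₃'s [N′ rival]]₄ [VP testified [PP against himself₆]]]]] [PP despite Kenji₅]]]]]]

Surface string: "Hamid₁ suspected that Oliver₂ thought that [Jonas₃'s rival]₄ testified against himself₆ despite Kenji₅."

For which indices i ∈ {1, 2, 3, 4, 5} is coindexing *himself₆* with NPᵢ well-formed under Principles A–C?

{4}

*himself* is an anaphor, so Principle A applies: it must be bound in its binding domain.
Binding domain of *himself₆*: the embedded TP, whose subject is [Jonas₃'s rival]₄.
*Hamid₁* c-commands the anaphor but is outside its binding domain → cannot satisfy Principle A.
*Oliver₂* c-commands the anaphor but is outside its binding domain → cannot satisfy Principle A.
*Jonas₃* does not c-command the anaphor → cannot bind it.
*[Jonas₃'s rival]₄* c-commands the anaphor within its binding domain → licit binder.
*Kenji₅* does not c-command the anaphor → cannot bind it.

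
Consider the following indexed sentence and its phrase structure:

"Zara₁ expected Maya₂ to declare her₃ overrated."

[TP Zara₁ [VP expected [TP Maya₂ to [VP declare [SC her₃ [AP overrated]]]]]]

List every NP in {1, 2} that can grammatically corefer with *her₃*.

{1}

*her* is a pronoun, so Principle B applies: it must be free in its binding domain.
Binding domain of *her₃*: the embedded TP, whose subject is Maya₂.
*Zara₁* c-commands the pronoun but from outside its binding domain, and is not c-commanded by it → coindexation permitted.
*Maya₂* c-commands the pronoun within its binding domain → coindexation would violate Principle B.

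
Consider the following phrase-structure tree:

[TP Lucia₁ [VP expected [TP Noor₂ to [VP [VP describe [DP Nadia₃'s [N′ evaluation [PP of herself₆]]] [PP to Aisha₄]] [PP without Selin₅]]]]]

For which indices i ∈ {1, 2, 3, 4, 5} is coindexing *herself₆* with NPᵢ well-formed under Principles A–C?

{3}

*herself* is an anaphor, so Principle A applies: it must be bound in its binding domain.
Binding domain of *herself₆*: the possessed DP, whose subject is Nadia₃.
*Lucia₁* c-commands the anaphor but is outside its binding domain → cannot satisfy Principle A.
*Noor₂* c-commands the anaphor but is outside its binding domain → cannot satisfy Principle A.
*Nadia₃* c-commands the anaphor within its binding domain → licit binder.
*Aisha₄* does not c-command the anaphor → cannot bind it.
*Selin₅* does not c-command the anaphor → cannot bind it.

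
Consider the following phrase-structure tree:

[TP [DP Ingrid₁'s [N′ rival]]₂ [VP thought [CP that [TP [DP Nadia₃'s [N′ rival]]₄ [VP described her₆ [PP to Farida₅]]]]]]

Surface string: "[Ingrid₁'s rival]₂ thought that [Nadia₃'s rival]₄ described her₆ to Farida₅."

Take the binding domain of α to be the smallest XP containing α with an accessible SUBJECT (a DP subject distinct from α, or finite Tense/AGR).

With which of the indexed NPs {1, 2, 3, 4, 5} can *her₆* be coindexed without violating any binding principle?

{1, 2, 3}

*her* is a pronoun, so Principle B applies: it must be free in its binding domain.
Binding domain of *her₆*: the embedded TP, whose subject is [Nadia₃'s rival]₄.
*Ingrid₁* and the pronoun do not c-command one another → neither Principle B nor Principle C is at stake; coindexation permitted.
*[Ingrid₁'s rival]₂* c-commands the pronoun but from outside its binding domain, and is not c-commanded by it → coindexation permitted.
*Nadia₃* and the pronoun do not c-command one another → neither Principle B nor Principle C is at stake; coindexation permitted.
*[Nadia₃'s rival]₄* c-commands the pronoun within its binding domain → coindexation would violate Principle B.
*Farida₅*: the pronoun c-commands this R-expression → coindexation would violate Principle C on *Farida₅*.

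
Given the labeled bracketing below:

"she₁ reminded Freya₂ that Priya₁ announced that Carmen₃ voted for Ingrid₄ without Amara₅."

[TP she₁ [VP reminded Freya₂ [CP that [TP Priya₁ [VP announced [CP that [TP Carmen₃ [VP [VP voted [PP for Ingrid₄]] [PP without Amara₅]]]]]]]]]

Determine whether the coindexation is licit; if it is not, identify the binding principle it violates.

Principle C

The two coindexed NPs are *she₁* and *Priya₁*.
*Priya₁* is an R-expression. Principle C requires it to be free everywhere.
*she₁* c-commands it and carries the same index.
The R-expression is bound → Principle C violation.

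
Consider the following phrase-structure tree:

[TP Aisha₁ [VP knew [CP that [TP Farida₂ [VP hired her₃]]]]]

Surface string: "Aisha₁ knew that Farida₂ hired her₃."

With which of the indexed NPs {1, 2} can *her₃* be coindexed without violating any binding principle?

{1}

*her* is a pronoun, so Principle B applies: it must be free in its binding domain.
Binding domain of *her₃*: the embedded TP, whose subject is Farida₂.
*Aisha₁* c-commands the pronoun but from outside its binding domain, and is not c-commanded by it → coindexation permitted.
*Farida₂* c-commands the pronoun within its binding domain → coindexation would violate Principle B.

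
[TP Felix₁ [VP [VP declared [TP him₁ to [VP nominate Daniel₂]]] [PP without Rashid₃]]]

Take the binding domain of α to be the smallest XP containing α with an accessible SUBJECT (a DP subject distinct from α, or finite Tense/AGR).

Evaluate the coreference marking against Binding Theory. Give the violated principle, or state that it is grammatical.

Principle B

The two coindexed NPs are *Felix₁* and *him₁*.
*him₁* is a pronoun. Its binding domain is the matrix TP, whose subject is Felix₁.
*Felix₁* c-commands it within that domain and carries the same index.
The pronoun is locally bound → Principle B violation.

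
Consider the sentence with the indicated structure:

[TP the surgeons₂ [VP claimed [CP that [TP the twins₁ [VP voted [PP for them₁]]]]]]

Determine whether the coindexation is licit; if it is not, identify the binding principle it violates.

Principle B

The two coindexed NPs are *the twins₁* and *them₁*.
*them₁* is a pronoun. Its binding domain is the embedded TP, whose subject is the twins₁.
*the twins₁* c-commands it within that domain and carries the same index.
The pronoun is locally bound → Principle B violation.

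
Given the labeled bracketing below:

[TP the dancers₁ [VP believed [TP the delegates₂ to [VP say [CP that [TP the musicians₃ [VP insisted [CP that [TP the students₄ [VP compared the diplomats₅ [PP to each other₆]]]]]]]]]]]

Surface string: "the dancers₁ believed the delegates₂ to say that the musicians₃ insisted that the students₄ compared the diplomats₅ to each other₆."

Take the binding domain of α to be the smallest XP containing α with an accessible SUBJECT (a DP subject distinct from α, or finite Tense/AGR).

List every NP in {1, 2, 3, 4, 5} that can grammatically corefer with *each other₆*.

*each other* is an anaphor, so Principle A applies: it must be bound in its binding domain.
Binding domain of *each other₆*: the embedded TP, whose subject is the students₄.
*the dancers₁* c-commands the anaphor but is outside its binding domain → cannot satisfy Principle A.
*the delegates₂* c-commands the anaphor but is outside its binding domain → cannot satisfy Principle A.
*the musicians₃* c-commands the anaphor but is outside its binding domain → cannot satisfy Principle A.
*the students₄* c-commands the anaphor within its binding domain → licit binder.
*the diplomats₅* c-commands the anaphor within its binding domain → licit binder.

{4, 5}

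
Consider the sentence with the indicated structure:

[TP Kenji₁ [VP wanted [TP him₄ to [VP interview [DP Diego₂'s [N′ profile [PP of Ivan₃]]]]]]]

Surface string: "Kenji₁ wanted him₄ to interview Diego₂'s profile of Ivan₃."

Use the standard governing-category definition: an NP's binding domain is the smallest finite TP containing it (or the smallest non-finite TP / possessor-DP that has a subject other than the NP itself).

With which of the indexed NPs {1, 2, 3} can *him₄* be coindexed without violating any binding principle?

*him* is a pronoun, so Principle B applies: it must be free in its binding domain.
Binding domain of *him₄*: the matrix TP, whose subject is Kenji₁.
*Kenji₁* c-commands the pronoun within its binding domain → coindexation would violate Principle B.
*Diego₂*: the pronoun c-commands this R-expression → coindexation would violate Principle C on *Diego₂*.
*Ivan₃*: the pronoun c-commands this R-expression → coindexation would violate Principle C on *Ivan₃*.

none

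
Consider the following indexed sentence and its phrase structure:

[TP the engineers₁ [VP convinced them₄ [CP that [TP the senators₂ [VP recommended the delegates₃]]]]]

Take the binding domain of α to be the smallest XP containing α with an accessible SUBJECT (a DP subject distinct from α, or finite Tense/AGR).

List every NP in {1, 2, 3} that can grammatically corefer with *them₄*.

*them* is a pronoun, so Principle B applies: it must be free in its binding domain.
Binding domain of *them₄*: the matrix TP, whose subject is the engineers₁.
*the engineers₁* c-commands the pronoun within its binding domain → coindexation would violate Principle B.
*the senators₂*: the pronoun c-commands this R-expression → coindexation would violate Principle C on *the senators₂*.
*the delegates₃*: the pronoun c-commands this R-expression → coindexation would violate Principle C on *the delegates₃*.

none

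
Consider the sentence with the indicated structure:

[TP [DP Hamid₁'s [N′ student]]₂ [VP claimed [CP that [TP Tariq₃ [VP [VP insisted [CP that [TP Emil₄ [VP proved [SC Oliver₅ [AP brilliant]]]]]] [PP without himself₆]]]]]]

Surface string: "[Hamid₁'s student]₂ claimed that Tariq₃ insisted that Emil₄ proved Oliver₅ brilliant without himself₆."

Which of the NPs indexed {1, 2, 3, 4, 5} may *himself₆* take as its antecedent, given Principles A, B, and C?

*himself* is an anaphor, so Principle A applies: it must be bound in its binding domain.
Binding domain of *himself₆*: the embedded TP, whose subject is Tariq₃.
*Hamid₁* does not c-command the anaphor → cannot bind it.
*[Hamid₁'s student]₂* c-commands the anaphor but is outside its binding domain → cannot satisfy Principle A.
*Tariq₃* c-commands the anaphor within its binding domain → licit binder.
*Emil₄* does not c-command the anaphor → cannot bind it.
*Oliver₅* does not c-command the anaphor → cannot bind it.

{3}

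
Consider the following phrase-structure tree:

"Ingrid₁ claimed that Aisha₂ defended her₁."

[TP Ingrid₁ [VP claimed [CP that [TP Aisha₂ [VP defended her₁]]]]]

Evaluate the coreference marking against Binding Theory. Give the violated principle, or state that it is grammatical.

The two coindexed NPs are *Ingrid₁* and *her₁*.
*her₁* is a pronoun; its binding domain is the embedded TP, whose subject is Aisha₂. Within that domain it is c-commanded only by *Aisha₂*, which carries a different index — the pronoun is free locally, so Principle B holds.
*Ingrid₁* is an R-expression; *her₁* does not c-command it, and no other NP shares its index, so Principle C is satisfied.
All principles are respected.

grammatical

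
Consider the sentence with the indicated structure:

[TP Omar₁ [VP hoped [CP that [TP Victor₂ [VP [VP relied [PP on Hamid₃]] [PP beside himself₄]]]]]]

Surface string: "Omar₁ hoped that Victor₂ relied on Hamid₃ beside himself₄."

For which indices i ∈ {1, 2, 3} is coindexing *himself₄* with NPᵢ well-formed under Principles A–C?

{2}

*himself* is an anaphor, so Principle A applies: it must be bound in its binding domain.
Binding domain of *himself₄*: the embedded TP, whose subject is Victor₂.
*Omar₁* c-commands the anaphor but is outside its binding domain → cannot satisfy Principle A.
*Victor₂* c-commands the anaphor within its binding domain → licit binder.
*Hamid₃* does not c-command the anaphor → cannot bind it.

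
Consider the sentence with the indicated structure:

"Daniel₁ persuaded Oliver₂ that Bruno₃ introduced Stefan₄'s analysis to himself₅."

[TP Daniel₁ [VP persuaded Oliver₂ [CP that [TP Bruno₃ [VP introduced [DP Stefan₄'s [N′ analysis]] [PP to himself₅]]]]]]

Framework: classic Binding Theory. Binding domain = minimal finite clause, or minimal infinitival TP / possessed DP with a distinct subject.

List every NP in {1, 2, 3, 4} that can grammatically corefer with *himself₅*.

{3}

*himself* is an anaphor, so Principle A applies: it must be bound in its binding domain.
Binding domain of *himself₅*: the embedded TP, whose subject is Bruno₃.
*Daniel₁* c-commands the anaphor but is outside its binding domain → cannot satisfy Principle A.
*Oliver₂* c-commands the anaphor but is outside its binding domain → cannot satisfy Principle A.
*Bruno₃* c-commands the anaphor within its binding domain → licit binder.
*Stefan₄* does not c-command the anaphor → cannot bind it.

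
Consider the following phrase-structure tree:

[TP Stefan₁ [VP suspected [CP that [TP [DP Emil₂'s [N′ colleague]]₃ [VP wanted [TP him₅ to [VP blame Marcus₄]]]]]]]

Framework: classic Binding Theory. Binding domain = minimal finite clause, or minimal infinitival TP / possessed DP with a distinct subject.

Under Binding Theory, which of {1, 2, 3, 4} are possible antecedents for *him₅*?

{1, 2}

*him* is a pronoun, so Principle B applies: it must be free in its binding domain.
Binding domain of *him₅*: the embedded TP, whose subject is [Emil₂'s colleague]₃.
*Stefan₁* c-commands the pronoun but from outside its binding domain, and is not c-commanded by it → coindexation permitted.
*Emil₂* and the pronoun do not c-command one another → neither Principle B nor Principle C is at stake; coindexation permitted.
*[Emil₂'s colleague]₃* c-commands the pronoun within its binding domain → coindexation would violate Principle B.
*Marcus₄*: the pronoun c-commands this R-expression → coindexation would violate Principle C on *Marcus₄*.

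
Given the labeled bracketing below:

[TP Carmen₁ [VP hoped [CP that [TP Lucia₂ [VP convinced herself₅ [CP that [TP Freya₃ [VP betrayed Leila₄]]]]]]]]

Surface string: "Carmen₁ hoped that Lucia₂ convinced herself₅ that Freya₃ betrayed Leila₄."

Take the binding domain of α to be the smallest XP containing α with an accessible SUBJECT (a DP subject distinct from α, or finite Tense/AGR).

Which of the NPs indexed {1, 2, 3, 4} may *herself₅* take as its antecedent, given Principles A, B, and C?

*herself* is an anaphor, so Principle A applies: it must be bound in its binding domain.
Binding domain of *herself₅*: the embedded TP, whose subject is Lucia₂.
*Carmen₁* c-commands the anaphor but is outside its binding domain → cannot satisfy Principle A.
*Lucia₂* c-commands the anaphor within its binding domain → licit binder.
*Freya₃* does not c-command the anaphor → cannot bind it.
*Leila₄* does not c-command the anaphor → cannot bind it.

{2}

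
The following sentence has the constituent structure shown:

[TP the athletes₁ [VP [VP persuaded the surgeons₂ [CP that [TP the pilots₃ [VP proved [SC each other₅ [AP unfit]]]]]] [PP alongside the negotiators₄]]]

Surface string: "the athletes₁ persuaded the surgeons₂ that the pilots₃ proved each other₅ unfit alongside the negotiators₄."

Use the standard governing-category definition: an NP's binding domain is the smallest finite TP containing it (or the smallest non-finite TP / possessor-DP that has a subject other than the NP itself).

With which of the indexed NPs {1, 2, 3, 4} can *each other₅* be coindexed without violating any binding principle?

*each other* is an anaphor, so Principle A applies: it must be bound in its binding domain.
Binding domain of *each other₅*: the embedded TP, whose subject is the pilots₃.
*the athletes₁* c-commands the anaphor but is outside its binding domain → cannot satisfy Principle A.
*the surgeons₂* c-commands the anaphor but is outside its binding domain → cannot satisfy Principle A.
*the pilots₃* c-commands the anaphor within its binding domain → licit binder.
*the negotiators₄* does not c-command the anaphor → cannot bind it.

{3}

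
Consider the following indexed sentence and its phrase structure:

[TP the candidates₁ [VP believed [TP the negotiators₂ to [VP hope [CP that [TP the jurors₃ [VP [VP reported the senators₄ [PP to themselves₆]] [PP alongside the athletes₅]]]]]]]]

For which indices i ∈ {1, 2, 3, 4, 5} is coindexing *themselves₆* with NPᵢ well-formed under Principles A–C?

{3, 4}

*themselves* is an anaphor, so Principle A applies: it must be bound in its binding domain.
Binding domain of *themselves₆*: the embedded TP, whose subject is the jurors₃.
*the candidates₁* c-commands the anaphor but is outside its binding domain → cannot satisfy Principle A.
*the negotiators₂* c-commands the anaphor but is outside its binding domain → cannot satisfy Principle A.
*the jurors₃* c-commands the anaphor within its binding domain → licit binder.
*the senators₄* c-commands the anaphor within its binding domain → licit binder.
*the athletes₅* does not c-command the anaphor → cannot bind it.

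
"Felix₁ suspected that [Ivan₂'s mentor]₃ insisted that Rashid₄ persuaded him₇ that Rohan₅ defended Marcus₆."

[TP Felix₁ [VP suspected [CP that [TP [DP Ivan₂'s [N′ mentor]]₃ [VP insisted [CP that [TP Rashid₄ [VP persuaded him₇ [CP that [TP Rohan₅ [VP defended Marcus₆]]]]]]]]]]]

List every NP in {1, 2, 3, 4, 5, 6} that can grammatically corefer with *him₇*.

*him* is a pronoun, so Principle B applies: it must be free in its binding domain.
Binding domain of *him₇*: the embedded TP, whose subject is Rashid₄.
*Felix₁* c-commands the pronoun but from outside its binding domain, and is not c-commanded by it → coindexation permitted.
*Ivan₂* and the pronoun do not c-command one another → neither Principle B nor Principle C is at stake; coindexation permitted.
*[Ivan₂'s mentor]₃* c-commands the pronoun but from outside its binding domain, and is not c-commanded by it → coindexation permitted.
*Rashid₄* c-commands the pronoun within its binding domain → coindexation would violate Principle B.
*Rohan₅*: the pronoun c-commands this R-expression → coindexation would violate Principle C on *Rohan₅*.
*Marcus₆*: the pronoun c-commands this R-expression → coindexation would violate Principle C on *Marcus₆*.

{1, 2, 3}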